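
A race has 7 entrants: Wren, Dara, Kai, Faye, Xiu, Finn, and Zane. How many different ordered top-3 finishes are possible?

This is an ordered selection of 3 from 7: P(7,3).
That gives 7 × 6 × 5 = 210.

210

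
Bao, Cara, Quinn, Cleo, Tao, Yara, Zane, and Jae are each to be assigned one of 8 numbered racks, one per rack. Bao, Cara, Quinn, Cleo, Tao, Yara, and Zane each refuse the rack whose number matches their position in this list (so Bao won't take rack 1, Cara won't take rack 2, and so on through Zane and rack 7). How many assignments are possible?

Let Aᵢ (for 1 ≤ i ≤ 7) be the placements that put person i in their forbidden rack. Any j of these fix j positions, leaving (8−j)! ways to fill the rest, and there are C(7,j) ways to pick which j.
By inclusion–exclusion, the number of valid placements is Σ_{j=0}^{7} (−1)^j C(7,j)·(8−j)!.
Computing: 40320 − 35280 + 15120 − 4200 + 840 − 126 + 14 − 1 = 16687.

16687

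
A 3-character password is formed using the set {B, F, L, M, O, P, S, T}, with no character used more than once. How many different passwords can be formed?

Choose and order 3 of the 8 symbols: the first character has 8 options, the next 7, then 6.
That product is 8 × 7 × 6 = 336.

336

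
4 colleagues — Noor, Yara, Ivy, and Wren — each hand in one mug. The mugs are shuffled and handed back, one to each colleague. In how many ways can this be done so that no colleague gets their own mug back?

9

Let Aᵢ be the assignments in which colleague i gets their own mug. We want the size of the complement of A₁∪…∪A_4.
By inclusion–exclusion this is Σ_{j=0}^{4} (−1)^j C(4,j)·(4−j)!.
Computing: 24 − 24 + 12 − 4 + 1 = 9.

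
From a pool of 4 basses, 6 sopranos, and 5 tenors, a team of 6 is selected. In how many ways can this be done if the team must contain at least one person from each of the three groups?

4250

Total 6-person selections from all 15: C(15,6) = 5005.
Selections missing a whole group: no basses → C(11,6) = 462; no sopranos → C(9,6) = 84; no tenors → C(10,6) = 210.
Add back selections omitting two groups (i.e. drawn from a single group): C(4,6) + C(6,6) + C(5,6) = 1.
By inclusion–exclusion: 5005 − 756 + 1 = 4250.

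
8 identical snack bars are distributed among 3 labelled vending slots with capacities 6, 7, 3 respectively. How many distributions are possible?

26

Without the upper bounds there are C(10,2) = 45 ways to split 8 among 3 vending slots.
Subtract solutions that violate a single cap (substitute x_i' = x_i − (cap_i+1)): x_1 ≥ 7 gives C(3,2) = 3; x_2 ≥ 8 gives C(2,2) = 1; x_3 ≥ 4 gives C(6,2) = 15. Together 19.
No two caps can be exceeded simultaneously, so the pair terms are all 0.
By inclusion–exclusion the count is 45 − 19 + 0 = 26.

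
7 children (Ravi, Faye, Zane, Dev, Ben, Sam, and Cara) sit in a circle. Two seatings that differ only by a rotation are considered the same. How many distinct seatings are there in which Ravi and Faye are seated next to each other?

240

Treat {Ravi, Faye} as one unit (2 internal orders) and seat the resulting 6 units around the table: (5)! circular arrangements.
So 2 × (5)! = 2 × 120 = 240.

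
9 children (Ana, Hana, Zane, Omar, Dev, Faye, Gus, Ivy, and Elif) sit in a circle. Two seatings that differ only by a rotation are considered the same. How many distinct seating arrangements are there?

40320

Fix one person's seat to break rotational symmetry; the remaining 8 people can be arranged in (8)! = 40320 ways.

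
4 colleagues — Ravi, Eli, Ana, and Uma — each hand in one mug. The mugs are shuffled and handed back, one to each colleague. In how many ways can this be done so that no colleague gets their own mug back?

9

Count assignments avoiding every fixed point. For any j of the 4 colleagues fixed to their own mug, the other 4−j can be arranged in (4−j)! ways.
By inclusion–exclusion this is Σ_{j=0}^{4} (−1)^j C(4,j)·(4−j)!.
Computing: 24 − 24 + 12 − 4 + 1 = 9.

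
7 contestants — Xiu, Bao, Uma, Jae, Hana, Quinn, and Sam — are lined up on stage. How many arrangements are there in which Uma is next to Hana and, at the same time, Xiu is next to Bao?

Treat {Uma,Hana} as one block (2 orders) and {Xiu,Bao} as another (2 orders).
That leaves 5 units to arrange: 2 × 2 × 5! = 4 × 120 = 480.

480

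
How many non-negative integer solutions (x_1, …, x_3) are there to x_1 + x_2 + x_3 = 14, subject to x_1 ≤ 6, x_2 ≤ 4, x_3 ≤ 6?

6

By stars and bars, unrestricted non-negative solutions to x_1+…+x_3 = 14 number C(14+2,2) = 120.
Subtract solutions that violate a single cap (substitute x_i' = x_i − (cap_i+1)): x_1 ≥ 7 gives C(9,2) = 36; x_2 ≥ 5 gives C(11,2) = 55; x_3 ≥ 7 gives C(9,2) = 36. Together 127.
Add back pairs where two caps are both exceeded: 6 + 1 + 6 = 13.
By inclusion–exclusion the count is 120 − 127 + 13 = 6.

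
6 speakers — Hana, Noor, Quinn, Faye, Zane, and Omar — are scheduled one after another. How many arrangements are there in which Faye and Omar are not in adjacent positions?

480

There are 6! = 720 arrangements in all. If Faye and Omar are adjacent, merging them into one block gives 2·(5)! = 240 arrangements.
Complementary counting: 720 − 240 = 480.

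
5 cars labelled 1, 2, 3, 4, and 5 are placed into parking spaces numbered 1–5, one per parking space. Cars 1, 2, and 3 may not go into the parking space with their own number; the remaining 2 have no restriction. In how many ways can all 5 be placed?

Let Aᵢ (for i ∈ {1, 2, 3}) be the placements that put car i in its forbidden parking space. Any j of these fix j positions, leaving (5−j)! ways to fill the rest, and there are C(3,j) ways to pick which j.
By inclusion–exclusion, the number of valid placements is Σ_{j=0}^{3} (−1)^j C(3,j)·(5−j)!.
Computing: 120 − 72 + 18 − 2 = 64.

64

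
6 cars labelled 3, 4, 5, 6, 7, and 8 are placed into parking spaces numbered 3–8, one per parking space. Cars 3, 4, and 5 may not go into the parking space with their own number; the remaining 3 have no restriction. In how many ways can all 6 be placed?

426

Let Aᵢ (for i ∈ {3, 4, 5}) be the placements that put car i in its forbidden parking space. Any j of these fix j positions, leaving (6−j)! ways to fill the rest, and there are C(3,j) ways to pick which j.
By inclusion–exclusion, the number of valid placements is Σ_{j=0}^{3} (−1)^j C(3,j)·(6−j)!.
Computing: 720 − 360 + 72 − 6 = 426.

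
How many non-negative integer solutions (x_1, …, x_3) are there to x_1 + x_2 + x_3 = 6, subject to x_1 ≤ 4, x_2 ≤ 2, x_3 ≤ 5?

Ignoring the caps, the number of non-negative solutions to x_1+…+x_3 = 6 is C(8,2) = 28.
Subtract solutions that violate a single cap (substitute x_i' = x_i − (cap_i+1)): x_1 ≥ 5 gives C(3,2) = 3; x_2 ≥ 3 gives C(5,2) = 10; x_3 ≥ 6 gives C(2,2) = 1. Together 14.
No two caps can be exceeded simultaneously, so the pair terms are all 0.
By inclusion–exclusion the count is 28 − 14 + 0 = 14.

14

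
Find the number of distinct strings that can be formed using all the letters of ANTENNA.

The 7 letters of ANTENNA have repeats: A appearing twice and N appearing 3 times.
The number of distinct arrangements is 7!/(3!·2!) = 5040/12 = 420.

420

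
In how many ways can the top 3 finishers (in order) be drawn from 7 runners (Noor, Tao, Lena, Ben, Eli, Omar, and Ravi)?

There are 7 choices for 1st place, 6 for 2nd, and 5 for 3rd.
That gives 7 × 6 × 5 = 210.

210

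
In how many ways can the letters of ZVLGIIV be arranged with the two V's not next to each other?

There are 7!/(2!·2!) = 1260 arrangements of ZVLGIIV in total.
Arrangements with the V's together: treat VV as one letter, giving (6)!/(2!) = 360.
Hence 1260 − 360 = 900.

900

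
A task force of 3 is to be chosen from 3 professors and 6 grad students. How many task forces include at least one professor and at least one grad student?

Unrestricted: C(9,3) = 84 ways to pick any 3 of the 9.
Subtract selections that omit an entire group: no professors → C(6,3) = 20; no grad students → C(3,3) = 1.
Both groups omitted at once is impossible, so 84 − 21 = 63.

63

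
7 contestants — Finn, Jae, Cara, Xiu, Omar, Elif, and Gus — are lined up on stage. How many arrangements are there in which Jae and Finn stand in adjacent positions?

Glue Jae and Finn into one block (2 internal orders), leaving 6 units to arrange in a row.
So the count is 2·(6)! = 1440.

1440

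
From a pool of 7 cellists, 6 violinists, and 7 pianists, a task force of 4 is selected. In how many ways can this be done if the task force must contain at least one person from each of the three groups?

With no constraint there are C(20,4) = 4845 possible selections.
Subtract selections that omit an entire group: no cellists → C(13,4) = 715; no violinists → C(14,4) = 1001; no pianists → C(13,4) = 715.
Add back selections omitting two groups (i.e. drawn from a single group): C(7,4) + C(6,4) + C(7,4) = 85.
By inclusion–exclusion: 4845 − 2431 + 85 = 2499.

2499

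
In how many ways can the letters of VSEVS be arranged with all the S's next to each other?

Treat the 2 copies of S as a single block. The multiset to arrange is then {SS, E, V, V}, 4 items in all.
That gives (4)!/(2!) = 12 arrangements.

12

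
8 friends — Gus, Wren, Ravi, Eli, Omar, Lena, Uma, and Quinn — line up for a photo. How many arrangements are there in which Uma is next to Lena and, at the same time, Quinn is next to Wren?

2880

Treat {Uma,Lena} as one block (2 orders) and {Quinn,Wren} as another (2 orders).
That leaves 6 units to arrange: 2 × 2 × 6! = 4 × 720 = 2880.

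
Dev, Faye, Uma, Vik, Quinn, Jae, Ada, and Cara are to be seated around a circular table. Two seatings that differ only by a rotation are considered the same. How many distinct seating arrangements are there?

Seat Dev anywhere (absorbing the rotational symmetry), then permute the other 7: (7)! = 5040.

5040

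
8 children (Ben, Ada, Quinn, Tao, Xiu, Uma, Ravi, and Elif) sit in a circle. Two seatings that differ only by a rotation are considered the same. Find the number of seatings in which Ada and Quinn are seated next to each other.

Glue Ada and Quinn into a block (2 internal orders). Seating 7 units around a circle gives (6)! arrangements.
So 2 × (6)! = 2 × 720 = 1440.

1440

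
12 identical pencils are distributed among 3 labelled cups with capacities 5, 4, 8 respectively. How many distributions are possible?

Ignoring the caps, the number of non-negative solutions to x_1+…+x_3 = 12 is C(14,2) = 91.
Subtract solutions that violate a single cap (substitute x_i' = x_i − (cap_i+1)): x_1 ≥ 6 gives C(8,2) = 28; x_2 ≥ 5 gives C(9,2) = 36; x_3 ≥ 9 gives C(5,2) = 10. Together 74.
Add back pairs where two caps are both exceeded: 3 + 0 + 0 = 3.
By inclusion–exclusion the count is 91 − 74 + 3 = 20.

20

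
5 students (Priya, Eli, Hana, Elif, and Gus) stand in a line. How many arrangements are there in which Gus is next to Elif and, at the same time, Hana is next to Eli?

Treat {Gus,Elif} as one block (2 orders) and {Hana,Eli} as another (2 orders).
That leaves 3 units to arrange: 2 × 2 × 3! = 4 × 6 = 24.

24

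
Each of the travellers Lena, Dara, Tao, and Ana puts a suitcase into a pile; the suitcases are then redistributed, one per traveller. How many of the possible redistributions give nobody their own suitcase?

Let Aᵢ be the assignments in which traveller i gets their own suitcase. We want the size of the complement of A₁∪…∪A_4.
By inclusion–exclusion this is Σ_{j=0}^{4} (−1)^j C(4,j)·(4−j)!.
Computing: 24 − 24 + 12 − 4 + 1 = 9.

9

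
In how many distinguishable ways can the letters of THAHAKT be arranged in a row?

THAHAKT has 7 letters with A appearing twice, H appearing twice, and T appearing twice.
The number of distinct arrangements is 7!/(2!·2!·2!) = 5040/8 = 630.

630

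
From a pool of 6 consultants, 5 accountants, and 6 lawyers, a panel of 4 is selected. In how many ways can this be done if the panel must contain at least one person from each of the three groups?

1260

With no constraint there are C(17,4) = 2380 possible selections.
Subtract selections that omit an entire group: no consultants → C(11,4) = 330; no accountants → C(12,4) = 495; no lawyers → C(11,4) = 330.
Add back selections omitting two groups (i.e. drawn from a single group): C(6,4) + C(5,4) + C(6,4) = 35.
By inclusion–exclusion: 2380 − 1155 + 35 = 1260.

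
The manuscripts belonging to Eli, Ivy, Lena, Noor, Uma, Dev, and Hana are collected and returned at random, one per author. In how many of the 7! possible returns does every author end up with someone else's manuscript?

Count assignments avoiding every fixed point. For any j of the 7 authors fixed to their own manuscript, the other 7−j can be arranged in (7−j)! ways.
By inclusion–exclusion this is Σ_{j=0}^{7} (−1)^j C(7,j)·(7−j)!.
Computing: 5040 − 5040 + 2520 − 840 + 210 − 42 + 7 − 1 = 1854.

1854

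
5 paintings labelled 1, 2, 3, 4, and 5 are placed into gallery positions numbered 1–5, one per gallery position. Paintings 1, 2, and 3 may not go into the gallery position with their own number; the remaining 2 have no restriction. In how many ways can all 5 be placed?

64

Let Aᵢ (for i ∈ {1, 2, 3}) be the placements that put painting i in its forbidden gallery position. Any j of these fix j positions, leaving (5−j)! ways to fill the rest, and there are C(3,j) ways to pick which j.
By inclusion–exclusion, the number of valid placements is Σ_{j=0}^{3} (−1)^j C(3,j)·(5−j)!.
Computing: 120 − 72 + 18 − 2 = 64.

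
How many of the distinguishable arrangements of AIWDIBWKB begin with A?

With the first slot taken by A, it remains to arrange the other 8 letters (IWDIBWKB).
Those 8 letters have B appearing twice, I appearing twice, and W appearing twice, giving (8)!/(2!·2!·2!) = 5040.

5040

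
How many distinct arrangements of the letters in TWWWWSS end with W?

60

With the last slot taken by W, it remains to arrange the other 6 letters (TWWWSS).
Those 6 letters have S appearing twice and W appearing 3 times, giving (6)!/(3!·2!) = 60.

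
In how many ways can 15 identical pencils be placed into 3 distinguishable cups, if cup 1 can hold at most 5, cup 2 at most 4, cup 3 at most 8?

6

Without the upper bounds there are C(17,2) = 136 ways to split 15 among 3 cups.
Subtract solutions that violate a single cap (substitute x_i' = x_i − (cap_i+1)): x_1 ≥ 6 gives C(11,2) = 55; x_2 ≥ 5 gives C(12,2) = 66; x_3 ≥ 9 gives C(8,2) = 28. Together 149.
Add back pairs where two caps are both exceeded: 15 + 1 + 3 = 19.
By inclusion–exclusion the count is 136 − 149 + 19 = 6.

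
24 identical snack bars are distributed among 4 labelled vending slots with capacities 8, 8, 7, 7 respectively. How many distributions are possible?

84

By stars and bars, unrestricted non-negative solutions to x_1+…+x_4 = 24 number C(24+3,3) = 2925.
Subtract solutions that violate a single cap (substitute x_i' = x_i − (cap_i+1)): x_1 ≥ 9 gives C(18,3) = 816; x_2 ≥ 9 gives C(18,3) = 816; x_3 ≥ 8 gives C(19,3) = 969; x_4 ≥ 8 gives C(19,3) = 969. Together 3570.
Add back pairs where two caps are both exceeded: 84 + 120 + 120 + 120 + 120 + 165 = 729.
By inclusion–exclusion the count is 2925 − 3570 + 729 = 84.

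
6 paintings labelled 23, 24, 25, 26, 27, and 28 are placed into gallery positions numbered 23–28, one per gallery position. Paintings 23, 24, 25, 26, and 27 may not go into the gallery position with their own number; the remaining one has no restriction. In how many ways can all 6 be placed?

Let Aᵢ (for 23 ≤ i ≤ 27) be the placements that put painting i in its forbidden gallery position. Any j of these fix j positions, leaving (6−j)! ways to fill the rest, and there are C(5,j) ways to pick which j.
By inclusion–exclusion, the number of valid placements is Σ_{j=0}^{5} (−1)^j C(5,j)·(6−j)!.
Computing: 720 − 600 + 240 − 60 + 10 − 1 = 309.

309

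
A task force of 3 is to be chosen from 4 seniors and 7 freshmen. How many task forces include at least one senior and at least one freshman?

Total 3-person selections from all 11: C(11,3) = 165.
Subtract selections that omit an entire group: no seniors → C(7,3) = 35; no freshmen → C(4,3) = 4.
Both groups omitted at once is impossible, so 165 − 39 = 126.

126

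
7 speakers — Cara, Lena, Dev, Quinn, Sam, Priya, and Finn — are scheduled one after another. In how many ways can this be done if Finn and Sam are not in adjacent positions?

3600

There are 7! = 5040 arrangements in all. If Finn and Sam are adjacent, merging them into one block gives 2·(6)! = 1440 arrangements.
Complementary counting: 5040 − 1440 = 3600.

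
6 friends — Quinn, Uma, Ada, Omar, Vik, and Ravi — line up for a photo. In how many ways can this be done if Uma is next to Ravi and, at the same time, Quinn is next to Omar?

Treat {Uma,Ravi} as one block (2 orders) and {Quinn,Omar} as another (2 orders).
That leaves 4 units to arrange: 2 × 2 × 4! = 4 × 24 = 96.

96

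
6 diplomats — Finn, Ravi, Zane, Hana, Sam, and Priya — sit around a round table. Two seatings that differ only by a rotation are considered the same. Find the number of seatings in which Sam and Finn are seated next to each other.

Glue Sam and Finn into a block (2 internal orders). Seating 5 units around a circle gives (4)! arrangements.
So 2 × (4)! = 2 × 24 = 48.

48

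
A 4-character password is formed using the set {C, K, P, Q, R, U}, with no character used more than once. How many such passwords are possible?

This is a permutation of 4 out of 6: P(6,4) = 6!/2!.
That product is 6 × 5 × 4 × 3 = 360.

360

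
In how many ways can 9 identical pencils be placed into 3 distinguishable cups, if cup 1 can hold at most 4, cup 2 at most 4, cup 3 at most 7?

22

Without the upper bounds there are C(11,2) = 55 ways to split 9 among 3 cups.
Subtract solutions that violate a single cap (substitute x_i' = x_i − (cap_i+1)): x_1 ≥ 5 gives C(6,2) = 15; x_2 ≥ 5 gives C(6,2) = 15; x_3 ≥ 8 gives C(3,2) = 3. Together 33.
No two caps can be exceeded simultaneously, so the pair terms are all 0.
By inclusion–exclusion the count is 55 − 33 + 0 = 22.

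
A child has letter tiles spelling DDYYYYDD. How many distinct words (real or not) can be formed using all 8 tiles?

The 8 letters of DDYYYYDD have repeats: D appearing 4 times and Y appearing 4 times.
The number of distinct arrangements is 8!/(4!·4!) = 40320/576 = 70.

70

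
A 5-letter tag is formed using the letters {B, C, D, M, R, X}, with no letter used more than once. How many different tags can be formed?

720

With no repetition, fill the 5 letters in order: 6 choices, then 5, down to 2.
That product is 6 × 5 × 4 × 3 × 2 = 720.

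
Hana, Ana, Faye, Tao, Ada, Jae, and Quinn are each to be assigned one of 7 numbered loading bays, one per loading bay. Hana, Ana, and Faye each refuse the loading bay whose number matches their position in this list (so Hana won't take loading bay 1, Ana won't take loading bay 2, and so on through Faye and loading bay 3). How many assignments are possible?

3216

Let Aᵢ (for i ∈ {1, 2, 3}) be the placements that put person i in their forbidden loading bay. Any j of these fix j positions, leaving (7−j)! ways to fill the rest, and there are C(3,j) ways to pick which j.
By inclusion–exclusion, the number of valid placements is Σ_{j=0}^{3} (−1)^j C(3,j)·(7−j)!.
Computing: 5040 − 2160 + 360 − 24 = 3216.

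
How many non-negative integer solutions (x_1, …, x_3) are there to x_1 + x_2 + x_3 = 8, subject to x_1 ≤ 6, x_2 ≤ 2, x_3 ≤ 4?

Ignoring the caps, the number of non-negative solutions to x_1+…+x_3 = 8 is C(10,2) = 45.
Subtract solutions that violate a single cap (substitute x_i' = x_i − (cap_i+1)): x_1 ≥ 7 gives C(3,2) = 3; x_2 ≥ 3 gives C(7,2) = 21; x_3 ≥ 5 gives C(5,2) = 10. Together 34.
Add back pairs where two caps are both exceeded: 0 + 0 + 1 = 1.
By inclusion–exclusion the count is 45 − 34 + 1 = 12.

12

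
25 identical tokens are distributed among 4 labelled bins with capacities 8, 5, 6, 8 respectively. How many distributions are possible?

10

Without the upper bounds there are C(28,3) = 3276 ways to split 25 among 4 bins.
Subtract solutions that violate a single cap (substitute x_i' = x_i − (cap_i+1)): x_1 ≥ 9 gives C(19,3) = 969; x_2 ≥ 6 gives C(22,3) = 1540; x_3 ≥ 7 gives C(21,3) = 1330; x_4 ≥ 9 gives C(19,3) = 969. Together 4808.
Add back pairs where two caps are both exceeded: 286 + 220 + 120 + 455 + 286 + 220 = 1587.
Subtract triples: 20 + 4 + 1 + 20 = 45.
By inclusion–exclusion the count is 3276 − 4808 + 1587 − 45 = 10.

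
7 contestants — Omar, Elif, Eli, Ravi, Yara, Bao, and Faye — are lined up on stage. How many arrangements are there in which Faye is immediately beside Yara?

Glue Faye and Yara into one block (2 internal orders), leaving 6 units to arrange in a row.
That gives 2 × 6! = 2 × 720 = 1440.

1440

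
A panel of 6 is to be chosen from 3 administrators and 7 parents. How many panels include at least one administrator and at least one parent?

203

Total 6-person selections from all 10: C(10,6) = 210.
Selections missing a whole group: no administrators → C(7,6) = 7; no parents → C(3,6) = 0.
Both groups omitted at once is impossible, so 210 − 7 = 203.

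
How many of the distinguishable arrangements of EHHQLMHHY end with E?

1680

With the last slot taken by E, it remains to arrange the other 8 letters (HHQLMHHY).
Those 8 letters have H appearing 4 times, giving (8)!/(4!) = 1680.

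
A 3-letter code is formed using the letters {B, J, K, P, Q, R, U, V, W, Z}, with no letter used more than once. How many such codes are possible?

720

This is a permutation of 3 out of 10: P(10,3) = 10!/7!.
That product is 10 × 9 × 8 = 720.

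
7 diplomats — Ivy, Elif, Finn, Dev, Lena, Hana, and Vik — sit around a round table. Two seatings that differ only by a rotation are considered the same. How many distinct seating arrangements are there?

720

Around a circle, 7 distinct people have 7!/7 = (6)! = 720 rotationally distinct seatings.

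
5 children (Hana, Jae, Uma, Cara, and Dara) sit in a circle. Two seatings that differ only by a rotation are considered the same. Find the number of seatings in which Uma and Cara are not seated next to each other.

12

Without the restriction there are (4)! = 24 seatings.
Seatings with Uma beside Cara: treat them as a block with 2 internal orders, giving 2 × (3)! = 12.
Subtracting, 24 − 12 = 12.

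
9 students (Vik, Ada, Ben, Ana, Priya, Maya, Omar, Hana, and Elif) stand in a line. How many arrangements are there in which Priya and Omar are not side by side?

Of the 9! = 362880 arrangements, those with Priya and Omar adjacent number 2 × 8! = 80640 (treat the pair as a block with 2 internal orders).
Complementary counting: 362880 − 80640 = 282240.

282240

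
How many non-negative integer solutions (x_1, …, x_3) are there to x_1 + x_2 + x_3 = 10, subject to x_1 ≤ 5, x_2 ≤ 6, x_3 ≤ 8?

Without the upper bounds there are C(12,2) = 66 ways to split 10 among 3 variables.
Subtract solutions that violate a single cap (substitute x_i' = x_i − (cap_i+1)): x_1 ≥ 6 gives C(6,2) = 15; x_2 ≥ 7 gives C(5,2) = 10; x_3 ≥ 9 gives C(3,2) = 3. Together 28.
No two caps can be exceeded simultaneously, so the pair terms are all 0.
By inclusion–exclusion the count is 66 − 28 + 0 = 38.

38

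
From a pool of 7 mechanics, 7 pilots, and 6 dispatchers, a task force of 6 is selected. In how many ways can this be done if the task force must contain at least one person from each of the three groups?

Unrestricted: C(20,6) = 38760 ways to pick any 6 of the 20.
Selections missing a whole group: no mechanics → C(13,6) = 1716; no pilots → C(13,6) = 1716; no dispatchers → C(14,6) = 3003.
Add back selections omitting two groups (i.e. drawn from a single group): C(7,6) + C(7,6) + C(6,6) = 15.
By inclusion–exclusion: 38760 − 6435 + 15 = 32340.

32340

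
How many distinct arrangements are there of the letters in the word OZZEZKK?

The 7 letters of OZZEZKK have repeats: K appearing twice and Z appearing 3 times.
Dividing 7! = 5040 by 3!·2! = 12 for the repeated letters gives 420.

420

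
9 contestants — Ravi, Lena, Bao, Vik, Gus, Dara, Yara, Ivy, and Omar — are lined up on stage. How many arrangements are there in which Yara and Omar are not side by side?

282240

Of the 9! = 362880 arrangements, those with Yara and Omar adjacent number 2 × 8! = 80640 (treat the pair as a block with 2 internal orders).
So 362880 − 80640 = 282240 arrangements keep them apart.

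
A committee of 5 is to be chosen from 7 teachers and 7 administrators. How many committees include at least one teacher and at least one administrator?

1960

Total 5-person selections from all 14: C(14,5) = 2002.
Selections missing a whole group: no teachers → C(7,5) = 21; no administrators → C(7,5) = 21.
Both groups omitted at once is impossible, so 2002 − 42 = 1960.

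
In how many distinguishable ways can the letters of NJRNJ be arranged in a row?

NJRNJ has 5 letters with J appearing twice and N appearing twice.
Dividing 5! = 120 by 2!·2! = 4 for the repeated letters gives 30.

30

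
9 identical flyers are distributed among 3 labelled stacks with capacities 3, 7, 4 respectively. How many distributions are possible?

Ignoring the caps, the number of non-negative solutions to x_1+…+x_3 = 9 is C(11,2) = 55.
Subtract solutions that violate a single cap (substitute x_i' = x_i − (cap_i+1)): x_1 ≥ 4 gives C(7,2) = 21; x_2 ≥ 8 gives C(3,2) = 3; x_3 ≥ 5 gives C(6,2) = 15. Together 39.
Add back pairs where two caps are both exceeded: 0 + 1 + 0 = 1.
By inclusion–exclusion the count is 55 − 39 + 1 = 17.

17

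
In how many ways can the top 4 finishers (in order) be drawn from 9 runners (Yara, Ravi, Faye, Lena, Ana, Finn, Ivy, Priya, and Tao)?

3024

This is an ordered selection of 4 from 9: P(9,4).
That gives 9 × 8 × 7 × 6 = 3024.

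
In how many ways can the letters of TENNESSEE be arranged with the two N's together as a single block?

840

Treat the 2 copies of N as a single block. The multiset to arrange is then {NN, E, E, E, E, S, S, T}, 8 items in all.
That gives (8)!/(4!·2!) = 840 arrangements.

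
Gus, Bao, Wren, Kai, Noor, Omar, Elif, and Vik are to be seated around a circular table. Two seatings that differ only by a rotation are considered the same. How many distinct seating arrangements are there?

Around a circle, 8 distinct people have 8!/8 = (7)! = 5040 rotationally distinct seatings.

5040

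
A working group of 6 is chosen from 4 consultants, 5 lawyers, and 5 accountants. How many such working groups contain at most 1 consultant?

1218

Split by how many consultants are chosen (0 through 1).
Sum: C(4,0)·C(10,6) + C(4,1)·C(10,5) = 210 + 1008 = 1218.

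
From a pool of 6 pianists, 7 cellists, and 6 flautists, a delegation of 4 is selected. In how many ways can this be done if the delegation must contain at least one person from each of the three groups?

2016

Unrestricted: C(19,4) = 3876 ways to pick any 4 of the 19.
Subtract selections that omit an entire group: no pianists → C(13,4) = 715; no cellists → C(12,4) = 495; no flautists → C(13,4) = 715.
Add back selections omitting two groups (i.e. drawn from a single group): C(6,4) + C(7,4) + C(6,4) = 65.
By inclusion–exclusion: 3876 − 1925 + 65 = 2016.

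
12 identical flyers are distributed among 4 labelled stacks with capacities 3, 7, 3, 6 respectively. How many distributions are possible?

79

Without the upper bounds there are C(15,3) = 455 ways to split 12 among 4 stacks.
Subtract solutions that violate a single cap (substitute x_i' = x_i − (cap_i+1)): x_1 ≥ 4 gives C(11,3) = 165; x_2 ≥ 8 gives C(7,3) = 35; x_3 ≥ 4 gives C(11,3) = 165; x_4 ≥ 7 gives C(8,3) = 56. Together 421.
Add back pairs where two caps are both exceeded: 1 + 35 + 4 + 1 + 0 + 4 = 45.
By inclusion–exclusion the count is 455 − 421 + 45 = 79.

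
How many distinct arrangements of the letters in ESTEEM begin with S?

20

With the first slot taken by S, it remains to arrange the other 5 letters (ETEEM).
Those 5 letters have E appearing 3 times, giving (5)!/(3!) = 20.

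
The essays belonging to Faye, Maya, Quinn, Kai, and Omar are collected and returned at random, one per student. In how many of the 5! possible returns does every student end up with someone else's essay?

This is the derangement count D_5: permutations of 5 items with no fixed point.
By inclusion–exclusion this is Σ_{j=0}^{5} (−1)^j C(5,j)·(5−j)!.
Computing: 120 − 120 + 60 − 20 + 5 − 1 = 44.

44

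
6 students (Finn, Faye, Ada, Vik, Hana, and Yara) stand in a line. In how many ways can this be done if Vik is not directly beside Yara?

Of the 6! = 720 arrangements, those with Vik and Yara adjacent number 2 × 5! = 240 (treat the pair as a block with 2 internal orders).
Complementary counting: 720 − 240 = 480.

480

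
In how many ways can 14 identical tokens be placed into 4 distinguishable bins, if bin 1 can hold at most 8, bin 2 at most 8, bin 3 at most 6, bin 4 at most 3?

Ignoring the caps, the number of non-negative solutions to x_1+…+x_4 = 14 is C(17,3) = 680.
Subtract solutions that violate a single cap (substitute x_i' = x_i − (cap_i+1)): x_1 ≥ 9 gives C(8,3) = 56; x_2 ≥ 9 gives C(8,3) = 56; x_3 ≥ 7 gives C(10,3) = 120; x_4 ≥ 4 gives C(13,3) = 286. Together 518.
Add back pairs where two caps are both exceeded: 0 + 0 + 4 + 0 + 4 + 20 = 28.
By inclusion–exclusion the count is 680 − 518 + 28 = 190.

190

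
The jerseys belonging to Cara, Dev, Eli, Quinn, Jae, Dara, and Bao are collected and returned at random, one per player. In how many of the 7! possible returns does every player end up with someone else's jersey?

1854

This is the derangement count D_7: permutations of 7 items with no fixed point.
By inclusion–exclusion this is Σ_{j=0}^{7} (−1)^j C(7,j)·(7−j)!.
Computing: 5040 − 5040 + 2520 − 840 + 210 − 42 + 7 − 1 = 1854.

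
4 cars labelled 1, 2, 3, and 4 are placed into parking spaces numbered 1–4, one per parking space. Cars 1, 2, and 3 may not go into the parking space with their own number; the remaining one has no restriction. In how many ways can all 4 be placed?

Let Aᵢ (for i ∈ {1, 2, 3}) be the placements that put car i in its forbidden parking space. Any j of these fix j positions, leaving (4−j)! ways to fill the rest, and there are C(3,j) ways to pick which j.
By inclusion–exclusion, the number of valid placements is Σ_{j=0}^{3} (−1)^j C(3,j)·(4−j)!.
Computing: 24 − 18 + 6 − 1 = 11.

11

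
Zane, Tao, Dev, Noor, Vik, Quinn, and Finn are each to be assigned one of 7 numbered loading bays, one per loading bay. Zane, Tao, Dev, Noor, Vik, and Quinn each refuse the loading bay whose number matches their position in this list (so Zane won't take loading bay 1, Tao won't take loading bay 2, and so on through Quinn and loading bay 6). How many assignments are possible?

Let Aᵢ (for 1 ≤ i ≤ 6) be the placements that put person i in their forbidden loading bay. Any j of these fix j positions, leaving (7−j)! ways to fill the rest, and there are C(6,j) ways to pick which j.
By inclusion–exclusion, the number of valid placements is Σ_{j=0}^{6} (−1)^j C(6,j)·(7−j)!.
Computing: 5040 − 4320 + 1800 − 480 + 90 − 12 + 1 = 2119.

2119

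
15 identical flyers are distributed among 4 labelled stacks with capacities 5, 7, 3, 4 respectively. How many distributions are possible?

34

By stars and bars, unrestricted non-negative solutions to x_1+…+x_4 = 15 number C(15+3,3) = 816.
Subtract solutions that violate a single cap (substitute x_i' = x_i − (cap_i+1)): x_1 ≥ 6 gives C(12,3) = 220; x_2 ≥ 8 gives C(10,3) = 120; x_3 ≥ 4 gives C(14,3) = 364; x_4 ≥ 5 gives C(13,3) = 286. Together 990.
Add back pairs where two caps are both exceeded: 4 + 56 + 35 + 20 + 10 + 84 = 209.
Subtract triples: 0 + 0 + 1 + 0 = 1.
By inclusion–exclusion the count is 816 − 990 + 209 − 1 = 34.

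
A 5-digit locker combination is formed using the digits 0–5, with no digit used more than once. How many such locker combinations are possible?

This is a permutation of 5 out of 6: P(6,5) = 6!/1!.
6 × 5 × 4 × 3 × 2 = 720.

720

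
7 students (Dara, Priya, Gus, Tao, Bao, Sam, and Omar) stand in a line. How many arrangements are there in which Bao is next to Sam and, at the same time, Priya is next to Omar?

480

Treat {Bao,Sam} as one block (2 orders) and {Priya,Omar} as another (2 orders).
That leaves 5 units to arrange: 2 × 2 × 5! = 4 × 120 = 480.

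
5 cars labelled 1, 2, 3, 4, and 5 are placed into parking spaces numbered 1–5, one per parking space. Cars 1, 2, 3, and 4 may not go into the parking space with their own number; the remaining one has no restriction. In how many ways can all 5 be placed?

53

Let Aᵢ (for 1 ≤ i ≤ 4) be the placements that put car i in its forbidden parking space. Any j of these fix j positions, leaving (5−j)! ways to fill the rest, and there are C(4,j) ways to pick which j.
By inclusion–exclusion, the number of valid placements is Σ_{j=0}^{4} (−1)^j C(4,j)·(5−j)!.
Computing: 120 − 96 + 36 − 8 + 1 = 53.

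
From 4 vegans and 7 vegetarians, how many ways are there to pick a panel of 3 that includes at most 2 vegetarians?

Split by how many vegetarians are chosen (0 through 2).
Sum: C(7,0)·C(4,3) + C(7,1)·C(4,2) + C(7,2)·C(4,1) = 4 + 42 + 84 = 130.

130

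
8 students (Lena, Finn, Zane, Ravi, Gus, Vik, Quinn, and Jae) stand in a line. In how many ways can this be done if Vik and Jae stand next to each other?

10080

Glue Vik and Jae into one block (2 internal orders), leaving 7 units to arrange in a row.
That gives 2 × 7! = 2 × 5040 = 10080.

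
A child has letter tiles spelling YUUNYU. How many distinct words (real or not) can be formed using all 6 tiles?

60

Letter multiplicities in YUUNYU: N×1, U×3, Y×2.
Dividing 6! = 720 by 3!·2! = 12 for the repeated letters gives 60.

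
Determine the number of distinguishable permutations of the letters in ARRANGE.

Letter multiplicities in ARRANGE: A×2, E×1, G×1, N×1, R×2.
So there are 7! / (2!·2!) = 1260 distinguishable arrangements.

1260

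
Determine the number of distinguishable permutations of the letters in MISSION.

1260

Letter multiplicities in MISSION: I×2, M×1, N×1, O×1, S×2.
So there are 7! / (2!·2!) = 1260 distinguishable arrangements.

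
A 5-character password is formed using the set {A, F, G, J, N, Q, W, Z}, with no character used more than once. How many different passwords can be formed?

6720

This is a permutation of 5 out of 8: P(8,5) = 8!/3!.
That product is 8 × 7 × 6 × 5 × 4 = 6720.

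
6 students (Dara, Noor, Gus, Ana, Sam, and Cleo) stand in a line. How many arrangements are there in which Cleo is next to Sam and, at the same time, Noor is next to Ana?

Treat {Cleo,Sam} as one block (2 orders) and {Noor,Ana} as another (2 orders).
That leaves 4 units to arrange: 2 × 2 × 4! = 4 × 24 = 96.

96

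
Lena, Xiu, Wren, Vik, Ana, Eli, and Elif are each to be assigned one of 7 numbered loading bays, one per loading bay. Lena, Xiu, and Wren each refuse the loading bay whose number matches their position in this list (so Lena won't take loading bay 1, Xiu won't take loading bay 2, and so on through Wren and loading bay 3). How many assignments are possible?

3216

Let Aᵢ (for i ∈ {1, 2, 3}) be the placements that put person i in their forbidden loading bay. Any j of these fix j positions, leaving (7−j)! ways to fill the rest, and there are C(3,j) ways to pick which j.
By inclusion–exclusion, the number of valid placements is Σ_{j=0}^{3} (−1)^j C(3,j)·(7−j)!.
Computing: 5040 − 2160 + 360 − 24 = 3216.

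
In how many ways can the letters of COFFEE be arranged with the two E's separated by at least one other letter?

There are 6!/(2!·2!) = 180 arrangements of COFFEE in total.
Arrangements with the E's together: treat EE as one letter, giving (5)!/(2!) = 60.
Hence 180 − 60 = 120.

120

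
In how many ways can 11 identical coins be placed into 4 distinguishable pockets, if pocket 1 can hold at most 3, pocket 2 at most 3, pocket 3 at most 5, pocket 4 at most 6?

63

Ignoring the caps, the number of non-negative solutions to x_1+…+x_4 = 11 is C(14,3) = 364.
Subtract solutions that violate a single cap (substitute x_i' = x_i − (cap_i+1)): x_1 ≥ 4 gives C(10,3) = 120; x_2 ≥ 4 gives C(10,3) = 120; x_3 ≥ 6 gives C(8,3) = 56; x_4 ≥ 7 gives C(7,3) = 35. Together 331.
Add back pairs where two caps are both exceeded: 20 + 4 + 1 + 4 + 1 + 0 = 30.
By inclusion–exclusion the count is 364 − 331 + 30 = 63.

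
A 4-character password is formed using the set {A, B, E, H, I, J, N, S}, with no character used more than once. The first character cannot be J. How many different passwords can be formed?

1470

The first character has 8−1 = 7 choices (anything except J).
The remaining 3 characters are filled from the other 7 symbols without repetition: 7 × 6 × 5 = 210.
Total: 7 × 210 = 1470.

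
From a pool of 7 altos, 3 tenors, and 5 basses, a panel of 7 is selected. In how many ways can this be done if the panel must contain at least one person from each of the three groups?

5516

Total 7-person selections from all 15: C(15,7) = 6435.
Subtract selections that omit an entire group: no altos → C(8,7) = 8; no tenors → C(12,7) = 792; no basses → C(10,7) = 120.
Add back selections omitting two groups (i.e. drawn from a single group): C(7,7) + C(3,7) + C(5,7) = 1.
By inclusion–exclusion: 6435 − 920 + 1 = 5516.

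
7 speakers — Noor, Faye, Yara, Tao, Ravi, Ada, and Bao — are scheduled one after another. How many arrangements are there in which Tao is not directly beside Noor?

There are 7! = 5040 arrangements in all. If Tao and Noor are adjacent, merging them into one block gives 2·(6)! = 1440 arrangements.
Complementary counting: 5040 − 1440 = 3600.

3600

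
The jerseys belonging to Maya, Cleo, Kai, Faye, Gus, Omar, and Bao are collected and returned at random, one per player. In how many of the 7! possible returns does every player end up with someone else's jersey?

1854

This is the derangement count D_7: permutations of 7 items with no fixed point.
By inclusion–exclusion this is Σ_{j=0}^{7} (−1)^j C(7,j)·(7−j)!.
Computing: 5040 − 5040 + 2520 − 840 + 210 − 42 + 7 − 1 = 1854.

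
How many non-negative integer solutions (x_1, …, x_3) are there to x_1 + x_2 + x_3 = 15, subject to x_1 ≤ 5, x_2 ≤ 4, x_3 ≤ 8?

By stars and bars, unrestricted non-negative solutions to x_1+…+x_3 = 15 number C(15+2,2) = 136.
Subtract solutions that violate a single cap (substitute x_i' = x_i − (cap_i+1)): x_1 ≥ 6 gives C(11,2) = 55; x_2 ≥ 5 gives C(12,2) = 66; x_3 ≥ 9 gives C(8,2) = 28. Together 149.
Add back pairs where two caps are both exceeded: 15 + 1 + 3 = 19.
By inclusion–exclusion the count is 136 − 149 + 19 = 6.

6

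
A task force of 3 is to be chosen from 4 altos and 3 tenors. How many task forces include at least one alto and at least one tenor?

Unrestricted: C(7,3) = 35 ways to pick any 3 of the 7.
Selections missing a whole group: no altos → C(3,3) = 1; no tenors → C(4,3) = 4.
Both groups omitted at once is impossible, so 35 − 5 = 30.

30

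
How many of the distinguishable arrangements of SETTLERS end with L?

630

With the last slot taken by L, it remains to arrange the other 7 letters (SETTERS).
Those 7 letters have E appearing twice, S appearing twice, and T appearing twice, giving (7)!/(2!·2!·2!) = 630.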